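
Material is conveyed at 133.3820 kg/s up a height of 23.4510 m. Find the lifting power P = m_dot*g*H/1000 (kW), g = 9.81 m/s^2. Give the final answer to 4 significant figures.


P = 133.3820 * 9.81 * 23.4510 / 1000
P = 30.69 kW


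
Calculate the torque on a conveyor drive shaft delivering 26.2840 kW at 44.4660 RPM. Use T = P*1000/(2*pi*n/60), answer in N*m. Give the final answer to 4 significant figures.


omega = 2*pi*44.4660/60 = 4.65647 rad/s
T = 26.2840*1000 / 4.65647
T = 5645 N*m


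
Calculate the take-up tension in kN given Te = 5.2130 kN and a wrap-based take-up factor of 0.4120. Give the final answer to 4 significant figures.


T_tu = 5.2130 * 0.4120
T_tu = 2.148 kN


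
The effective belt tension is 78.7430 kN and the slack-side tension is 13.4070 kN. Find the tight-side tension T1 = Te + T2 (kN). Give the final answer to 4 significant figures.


T1 = Te + T2 = 78.7430 + 13.4070
T1 = 92.15 kN


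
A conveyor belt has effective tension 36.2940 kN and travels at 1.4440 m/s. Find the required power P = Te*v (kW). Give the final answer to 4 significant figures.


P = Te * v = 36.2940 * 1.4440
P = 52.41 kW


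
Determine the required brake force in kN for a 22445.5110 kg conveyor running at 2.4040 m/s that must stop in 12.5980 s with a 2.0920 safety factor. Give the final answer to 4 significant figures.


F = 22445.5110 * 2.4040 / 12.5980 * 2.0920 / 1000
F = 8.960 kN


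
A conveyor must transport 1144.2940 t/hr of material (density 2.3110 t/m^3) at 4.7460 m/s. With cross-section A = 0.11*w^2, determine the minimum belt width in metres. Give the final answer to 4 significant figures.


A_req = 1144.2940 / (4.7460 * 2.3110 * 3600) = 0.0289806 m^2
w = sqrt(0.0289806 / 0.11)
w = 0.5133 m


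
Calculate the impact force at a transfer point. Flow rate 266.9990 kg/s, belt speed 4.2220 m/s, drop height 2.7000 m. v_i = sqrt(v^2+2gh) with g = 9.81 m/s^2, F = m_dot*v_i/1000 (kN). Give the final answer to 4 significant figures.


v_i = sqrt(4.2220^2 + 2*9.81*2.7000) = 8.41423 m/s
F = 266.9990 * 8.41423 / 1000
F = 2.247 kN


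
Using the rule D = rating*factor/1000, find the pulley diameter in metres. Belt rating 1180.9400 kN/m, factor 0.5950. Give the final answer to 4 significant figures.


D = 1180.9400 * 0.5950 / 1000
D = 0.7027 m


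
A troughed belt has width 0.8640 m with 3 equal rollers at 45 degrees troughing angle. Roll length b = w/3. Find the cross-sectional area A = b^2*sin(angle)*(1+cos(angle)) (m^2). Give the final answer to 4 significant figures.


b = 0.8640/3 = 0.288 m
A = 0.288^2 * sin(45 deg) * (1 + cos(45 deg))
A = 0.1001 m^2


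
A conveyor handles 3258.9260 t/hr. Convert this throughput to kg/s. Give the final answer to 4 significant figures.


m_dot = 3258.9260 * 1000 / 3600
m_dot = 905.3 kg/s


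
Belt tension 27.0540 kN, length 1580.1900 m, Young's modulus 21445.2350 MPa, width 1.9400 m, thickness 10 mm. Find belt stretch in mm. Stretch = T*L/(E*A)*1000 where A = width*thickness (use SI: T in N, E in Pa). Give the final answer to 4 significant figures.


A = 1.9400 * 0.01 = 0.01940 m^2
Stretch = 27.0540*1000 * 1580.1900 / (21445.2350e6 * 0.01940) * 1000
Stretch = 102.8 mm


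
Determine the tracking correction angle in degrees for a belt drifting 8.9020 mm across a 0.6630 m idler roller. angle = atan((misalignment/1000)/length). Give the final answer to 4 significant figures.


misalign_m = 8.9020 / 1000 = 0.008902 m
angle = atan(0.008902 / 0.6630)
angle = 0.7693 deg


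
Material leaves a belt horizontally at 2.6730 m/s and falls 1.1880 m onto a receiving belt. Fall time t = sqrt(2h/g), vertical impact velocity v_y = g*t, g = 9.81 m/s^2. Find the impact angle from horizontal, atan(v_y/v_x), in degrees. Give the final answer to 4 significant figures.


t = sqrt(2*1.1880/9.81) = 0.49214 s
v_y = 9.81 * 0.49214 = 4.82789 m/s
angle = atan(4.82789 / 2.6730) = 61.03 deg


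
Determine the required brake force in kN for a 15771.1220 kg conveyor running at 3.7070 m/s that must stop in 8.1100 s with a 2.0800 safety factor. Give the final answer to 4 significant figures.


F = 15771.1220 * 3.7070 / 8.1100 * 2.0800 / 1000
F = 14.99 kN


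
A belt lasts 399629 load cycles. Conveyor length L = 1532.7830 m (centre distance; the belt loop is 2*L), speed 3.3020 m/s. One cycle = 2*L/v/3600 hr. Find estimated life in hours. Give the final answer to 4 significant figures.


cycle_time = 2 * 1532.7830 / 3.3020 / 3600 = 0.257888 hr
life = 399629 * 0.257888 = 103100 hours


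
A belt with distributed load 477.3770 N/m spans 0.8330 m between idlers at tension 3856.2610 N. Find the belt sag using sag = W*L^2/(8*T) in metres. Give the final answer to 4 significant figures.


sag = 477.3770 * 0.8330^2 / (8 * 3856.2610)
sag = 0.01074 m


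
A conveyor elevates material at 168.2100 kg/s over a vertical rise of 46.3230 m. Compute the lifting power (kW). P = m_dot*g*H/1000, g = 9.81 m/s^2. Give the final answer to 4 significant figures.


P = 168.2100 * 9.81 * 46.3230 / 1000
P = 76.44 kW


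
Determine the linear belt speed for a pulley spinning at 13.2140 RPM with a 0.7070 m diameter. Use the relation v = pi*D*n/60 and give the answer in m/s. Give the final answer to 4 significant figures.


v = pi * 0.7070 * 13.2140 / 60
v = 0.4892 m/s


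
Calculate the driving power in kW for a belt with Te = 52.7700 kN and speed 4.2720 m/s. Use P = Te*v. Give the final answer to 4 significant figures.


P = Te * v = 52.7700 * 4.2720
P = 225.4 kW


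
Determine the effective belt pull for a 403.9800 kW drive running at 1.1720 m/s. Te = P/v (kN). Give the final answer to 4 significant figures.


Te = P / v = 403.9800 / 1.1720
Te = 344.7 kN


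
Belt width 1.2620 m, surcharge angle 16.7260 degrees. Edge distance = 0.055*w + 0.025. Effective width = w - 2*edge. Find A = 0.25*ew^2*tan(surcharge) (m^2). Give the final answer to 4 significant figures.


edge = 0.055*1.2620 + 0.025 = 0.09441 m
ew = 1.2620 - 2*0.09441 = 1.07318 m
A = 0.25 * 1.07318^2 * tan(16.7260 deg)
A = 0.08653 m^2


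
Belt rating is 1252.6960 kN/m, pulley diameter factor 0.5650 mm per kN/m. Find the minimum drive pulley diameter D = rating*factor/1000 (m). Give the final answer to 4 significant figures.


D = 1252.6960 * 0.5650 / 1000
D = 0.7078 m


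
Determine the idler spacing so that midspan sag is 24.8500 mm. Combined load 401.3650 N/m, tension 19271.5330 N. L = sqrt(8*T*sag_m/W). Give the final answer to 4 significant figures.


sag = 24.8500/1000 = 0.024850 m
L = sqrt(8 * 19271.5330 * 0.024850 / 401.3650)
L = 3.090 m


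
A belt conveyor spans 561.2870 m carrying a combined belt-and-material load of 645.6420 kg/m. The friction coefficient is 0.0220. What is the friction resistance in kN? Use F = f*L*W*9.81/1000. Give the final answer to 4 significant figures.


F = 0.0220 * 561.2870 * 645.6420 * 9.81 / 1000
F = 78.21 kN


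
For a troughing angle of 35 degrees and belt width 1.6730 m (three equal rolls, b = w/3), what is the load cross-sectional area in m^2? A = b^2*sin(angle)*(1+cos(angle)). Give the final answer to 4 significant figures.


b = 1.6730/3 = 0.557667 m
A = 0.557667^2 * sin(35 deg) * (1 + cos(35 deg))
A = 0.3245 m^2


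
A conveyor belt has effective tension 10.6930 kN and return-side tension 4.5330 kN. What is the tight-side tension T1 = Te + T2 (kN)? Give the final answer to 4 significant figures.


T1 = Te + T2 = 10.6930 + 4.5330
T1 = 15.23 kN


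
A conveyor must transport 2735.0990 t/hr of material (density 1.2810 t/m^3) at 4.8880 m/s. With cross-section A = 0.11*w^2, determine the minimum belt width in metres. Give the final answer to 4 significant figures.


A_req = 2735.0990 / (4.8880 * 1.2810 * 3600) = 0.121336 m^2
w = sqrt(0.121336 / 0.11)
w = 1.050 m


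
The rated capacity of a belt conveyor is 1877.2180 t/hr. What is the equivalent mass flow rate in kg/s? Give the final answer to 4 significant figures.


m_dot = 1877.2180 * 1000 / 3600
m_dot = 521.4 kg/s


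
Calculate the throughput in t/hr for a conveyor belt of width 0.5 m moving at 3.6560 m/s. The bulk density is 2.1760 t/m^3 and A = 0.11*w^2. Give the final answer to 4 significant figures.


A = 0.11 * 0.5^2 = 0.0275 m^2
C = 0.0275 * 3.6560 * 2.1760 * 3600
C = 787.6 t/hr


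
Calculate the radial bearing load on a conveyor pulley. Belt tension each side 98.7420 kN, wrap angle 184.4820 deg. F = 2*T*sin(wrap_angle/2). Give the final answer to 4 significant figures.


F = 2 * 98.7420 * sin(184.4820/2 deg)
F = 197.3 kN


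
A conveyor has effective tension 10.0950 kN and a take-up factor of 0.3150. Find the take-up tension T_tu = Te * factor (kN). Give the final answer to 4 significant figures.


T_tu = 10.0950 * 0.3150
T_tu = 3.180 kN


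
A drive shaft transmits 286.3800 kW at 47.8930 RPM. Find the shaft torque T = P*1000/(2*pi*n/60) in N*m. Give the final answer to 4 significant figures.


omega = 2*pi*47.8930/60 = 5.01534 rad/s
T = 286.3800*1000 / 5.01534
T = 57100 N*m


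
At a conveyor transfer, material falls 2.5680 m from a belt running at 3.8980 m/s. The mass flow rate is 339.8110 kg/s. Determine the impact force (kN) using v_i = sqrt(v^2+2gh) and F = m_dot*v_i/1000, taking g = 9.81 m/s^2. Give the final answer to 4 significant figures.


v_i = sqrt(3.8980^2 + 2*9.81*2.5680) = 8.09806 m/s
F = 339.8110 * 8.09806 / 1000
F = 2.752 kN


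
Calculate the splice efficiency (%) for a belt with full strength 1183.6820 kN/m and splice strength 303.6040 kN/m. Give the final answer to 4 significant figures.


Eff = 303.6040 / 1183.6820 * 100
Eff = 25.65 %


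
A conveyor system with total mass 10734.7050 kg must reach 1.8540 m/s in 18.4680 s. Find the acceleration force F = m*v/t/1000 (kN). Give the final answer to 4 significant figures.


F = 10734.7050 * 1.8540 / 18.4680 / 1000
F = 1.078 kN


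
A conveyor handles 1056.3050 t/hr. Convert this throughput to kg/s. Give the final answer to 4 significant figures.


m_dot = 1056.3050 * 1000 / 3600
m_dot = 293.4 kg/s


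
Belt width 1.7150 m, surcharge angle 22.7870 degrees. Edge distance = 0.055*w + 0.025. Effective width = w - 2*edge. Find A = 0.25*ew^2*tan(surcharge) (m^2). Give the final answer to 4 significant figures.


edge = 0.055*1.7150 + 0.025 = 0.119325 m
ew = 1.7150 - 2*0.119325 = 1.47635 m
A = 0.25 * 1.47635^2 * tan(22.7870 deg)
A = 0.2289 m^2


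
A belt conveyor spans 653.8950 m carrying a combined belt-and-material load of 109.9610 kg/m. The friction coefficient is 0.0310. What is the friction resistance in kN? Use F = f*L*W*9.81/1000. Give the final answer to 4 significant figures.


F = 0.0310 * 653.8950 * 109.9610 * 9.81 / 1000
F = 21.87 kN


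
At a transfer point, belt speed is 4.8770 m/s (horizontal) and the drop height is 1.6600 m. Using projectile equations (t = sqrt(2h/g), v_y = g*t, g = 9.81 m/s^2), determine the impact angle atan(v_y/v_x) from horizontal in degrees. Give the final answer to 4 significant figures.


t = sqrt(2*1.6600/9.81) = 0.581748 s
v_y = 9.81 * 0.581748 = 5.70695 m/s
angle = atan(5.70695 / 4.8770) = 49.48 deg


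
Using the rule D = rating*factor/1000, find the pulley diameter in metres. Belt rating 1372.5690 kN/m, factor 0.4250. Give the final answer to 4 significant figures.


D = 1372.5690 * 0.4250 / 1000
D = 0.5833 m


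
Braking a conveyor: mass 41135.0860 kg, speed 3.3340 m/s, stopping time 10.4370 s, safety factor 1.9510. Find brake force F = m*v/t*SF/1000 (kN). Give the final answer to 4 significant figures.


F = 41135.0860 * 3.3340 / 10.4370 * 1.9510 / 1000
F = 25.64 kN


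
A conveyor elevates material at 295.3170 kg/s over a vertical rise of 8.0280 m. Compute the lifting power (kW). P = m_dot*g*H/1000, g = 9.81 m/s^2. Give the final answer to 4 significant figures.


P = 295.3170 * 9.81 * 8.0280 / 1000
P = 23.26 kW


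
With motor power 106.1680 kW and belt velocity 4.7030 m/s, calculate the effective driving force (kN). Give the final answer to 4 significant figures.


Te = P / v = 106.1680 / 4.7030
Te = 22.57 kN


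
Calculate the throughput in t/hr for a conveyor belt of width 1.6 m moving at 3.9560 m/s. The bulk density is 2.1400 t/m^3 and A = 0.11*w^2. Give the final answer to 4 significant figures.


A = 0.11 * 1.6^2 = 0.2816 m^2
C = 0.2816 * 3.9560 * 2.1400 * 3600
C = 8582 t/hr


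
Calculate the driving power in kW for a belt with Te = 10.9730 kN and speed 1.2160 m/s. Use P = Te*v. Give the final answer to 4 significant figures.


P = Te * v = 10.9730 * 1.2160
P = 13.34 kW


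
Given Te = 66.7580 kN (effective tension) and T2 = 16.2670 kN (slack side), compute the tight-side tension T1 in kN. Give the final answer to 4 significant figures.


T1 = Te + T2 = 66.7580 + 16.2670
T1 = 83.02 kN


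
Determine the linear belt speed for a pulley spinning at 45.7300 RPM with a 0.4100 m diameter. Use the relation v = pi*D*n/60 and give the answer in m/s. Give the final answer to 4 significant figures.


v = pi * 0.4100 * 45.7300 / 60
v = 0.9817 m/s


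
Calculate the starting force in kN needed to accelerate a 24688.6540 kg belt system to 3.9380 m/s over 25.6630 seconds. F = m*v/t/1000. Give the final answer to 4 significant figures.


F = 24688.6540 * 3.9380 / 25.6630 / 1000
F = 3.788 kN


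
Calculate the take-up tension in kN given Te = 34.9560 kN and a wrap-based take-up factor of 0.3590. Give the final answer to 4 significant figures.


T_tu = 34.9560 * 0.3590
T_tu = 12.55 kN


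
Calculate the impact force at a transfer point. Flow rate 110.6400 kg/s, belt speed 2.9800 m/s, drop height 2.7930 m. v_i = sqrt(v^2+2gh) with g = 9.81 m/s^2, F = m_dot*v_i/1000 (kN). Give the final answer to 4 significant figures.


v_i = sqrt(2.9800^2 + 2*9.81*2.7930) = 7.97992 m/s
F = 110.6400 * 7.97992 / 1000
F = 0.8829 kN


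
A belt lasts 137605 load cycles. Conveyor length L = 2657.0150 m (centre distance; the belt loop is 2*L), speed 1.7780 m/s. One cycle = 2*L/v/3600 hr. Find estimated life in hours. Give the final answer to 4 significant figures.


cycle_time = 2 * 2657.0150 / 1.7780 / 3600 = 0.830213 hr
life = 137605 * 0.830213 = 114200 hours


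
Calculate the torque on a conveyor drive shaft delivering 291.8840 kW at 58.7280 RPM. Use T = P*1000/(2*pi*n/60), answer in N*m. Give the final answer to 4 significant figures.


omega = 2*pi*58.7280/60 = 6.14998 rad/s
T = 291.8840*1000 / 6.14998
T = 47460 N*m


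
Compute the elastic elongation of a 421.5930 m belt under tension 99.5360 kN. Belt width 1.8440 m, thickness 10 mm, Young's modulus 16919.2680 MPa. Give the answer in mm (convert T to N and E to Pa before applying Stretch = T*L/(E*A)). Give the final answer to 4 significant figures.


A = 1.8440 * 0.01 = 0.01844 m^2
Stretch = 99.5360*1000 * 421.5930 / (16919.2680e6 * 0.01844) * 1000
Stretch = 134.5 mm


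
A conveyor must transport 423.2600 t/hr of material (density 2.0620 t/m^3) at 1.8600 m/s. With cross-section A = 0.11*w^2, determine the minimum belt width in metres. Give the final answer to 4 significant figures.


A_req = 423.2600 / (1.8600 * 2.0620 * 3600) = 0.0306551 m^2
w = sqrt(0.0306551 / 0.11)
w = 0.5279 m


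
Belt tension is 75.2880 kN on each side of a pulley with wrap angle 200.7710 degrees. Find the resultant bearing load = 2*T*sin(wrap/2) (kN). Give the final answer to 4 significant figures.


F = 2 * 75.2880 * sin(200.7710/2 deg)
F = 148.1 kN


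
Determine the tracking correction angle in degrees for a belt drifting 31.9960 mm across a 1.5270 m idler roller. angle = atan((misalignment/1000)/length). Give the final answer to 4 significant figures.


misalign_m = 31.9960 / 1000 = 0.031996 m
angle = atan(0.031996 / 1.5270)
angle = 1.200 deg


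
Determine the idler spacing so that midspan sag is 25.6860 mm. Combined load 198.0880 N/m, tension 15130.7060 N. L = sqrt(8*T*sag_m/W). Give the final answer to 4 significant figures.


sag = 25.6860/1000 = 0.025686 m
L = sqrt(8 * 15130.7060 * 0.025686 / 198.0880)
L = 3.962 m


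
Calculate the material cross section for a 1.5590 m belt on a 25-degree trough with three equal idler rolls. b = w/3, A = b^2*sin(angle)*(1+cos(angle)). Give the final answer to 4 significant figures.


b = 1.5590/3 = 0.519667 m
A = 0.519667^2 * sin(25 deg) * (1 + cos(25 deg))
A = 0.2176 m^2


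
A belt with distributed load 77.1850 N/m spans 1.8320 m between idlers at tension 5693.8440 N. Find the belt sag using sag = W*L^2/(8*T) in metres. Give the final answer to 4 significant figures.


sag = 77.1850 * 1.8320^2 / (8 * 5693.8440)
sag = 0.005687 m


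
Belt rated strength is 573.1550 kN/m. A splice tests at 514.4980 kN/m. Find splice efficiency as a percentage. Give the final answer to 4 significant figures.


Eff = 514.4980 / 573.1550 * 100
Eff = 89.77 %


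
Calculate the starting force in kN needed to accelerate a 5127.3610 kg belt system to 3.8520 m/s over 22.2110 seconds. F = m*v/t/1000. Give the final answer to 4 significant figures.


F = 5127.3610 * 3.8520 / 22.2110 / 1000
F = 0.8892 kN


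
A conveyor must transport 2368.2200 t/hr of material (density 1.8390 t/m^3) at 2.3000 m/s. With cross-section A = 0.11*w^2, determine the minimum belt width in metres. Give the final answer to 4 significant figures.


A_req = 2368.2200 / (2.3000 * 1.8390 * 3600) = 0.155528 m^2
w = sqrt(0.155528 / 0.11)
w = 1.189 m


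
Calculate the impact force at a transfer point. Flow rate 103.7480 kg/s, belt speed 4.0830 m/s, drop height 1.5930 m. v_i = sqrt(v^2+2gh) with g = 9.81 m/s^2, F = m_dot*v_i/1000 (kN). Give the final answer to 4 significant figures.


v_i = sqrt(4.0830^2 + 2*9.81*1.5930) = 6.92283 m/s
F = 103.7480 * 6.92283 / 1000
F = 0.7182 kN


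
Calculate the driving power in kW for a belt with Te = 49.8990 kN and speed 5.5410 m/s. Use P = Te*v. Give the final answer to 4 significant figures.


P = Te * v = 49.8990 * 5.5410
P = 276.5 kW


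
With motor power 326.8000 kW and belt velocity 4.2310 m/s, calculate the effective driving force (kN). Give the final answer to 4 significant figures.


Te = P / v = 326.8000 / 4.2310
Te = 77.24 kN


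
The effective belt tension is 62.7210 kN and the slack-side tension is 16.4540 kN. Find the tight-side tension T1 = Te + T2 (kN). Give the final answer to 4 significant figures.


T1 = Te + T2 = 62.7210 + 16.4540
T1 = 79.17 kN


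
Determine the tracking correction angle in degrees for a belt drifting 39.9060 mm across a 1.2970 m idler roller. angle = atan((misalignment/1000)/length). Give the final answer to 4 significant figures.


misalign_m = 39.9060 / 1000 = 0.039906 m
angle = atan(0.039906 / 1.2970)
angle = 1.762 deg


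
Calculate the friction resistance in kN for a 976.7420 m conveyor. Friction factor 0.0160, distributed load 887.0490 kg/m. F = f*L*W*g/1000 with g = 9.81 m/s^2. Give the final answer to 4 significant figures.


F = 0.0160 * 976.7420 * 887.0490 * 9.81 / 1000
F = 136.0 kN


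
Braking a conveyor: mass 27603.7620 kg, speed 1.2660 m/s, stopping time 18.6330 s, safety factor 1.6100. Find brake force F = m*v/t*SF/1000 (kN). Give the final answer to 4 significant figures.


F = 27603.7620 * 1.2660 / 18.6330 * 1.6100 / 1000
F = 3.020 kN


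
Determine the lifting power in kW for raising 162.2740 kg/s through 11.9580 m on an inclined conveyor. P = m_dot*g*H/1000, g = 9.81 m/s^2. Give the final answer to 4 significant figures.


P = 162.2740 * 9.81 * 11.9580 / 1000
P = 19.04 kW


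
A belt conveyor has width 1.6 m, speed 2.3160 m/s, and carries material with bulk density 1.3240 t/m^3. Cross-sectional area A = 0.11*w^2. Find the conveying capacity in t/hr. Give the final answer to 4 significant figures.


A = 0.11 * 1.6^2 = 0.2816 m^2
C = 0.2816 * 2.3160 * 1.3240 * 3600
C = 3109 t/hr


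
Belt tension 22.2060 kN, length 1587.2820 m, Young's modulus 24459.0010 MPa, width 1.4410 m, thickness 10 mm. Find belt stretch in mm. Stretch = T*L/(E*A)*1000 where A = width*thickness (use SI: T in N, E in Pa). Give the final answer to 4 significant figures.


A = 1.4410 * 0.01 = 0.01441 m^2
Stretch = 22.2060*1000 * 1587.2820 / (24459.0010e6 * 0.01441) * 1000
Stretch = 100.0 mm


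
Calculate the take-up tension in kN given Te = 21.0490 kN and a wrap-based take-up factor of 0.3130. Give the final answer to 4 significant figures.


T_tu = 21.0490 * 0.3130
T_tu = 6.588 kN


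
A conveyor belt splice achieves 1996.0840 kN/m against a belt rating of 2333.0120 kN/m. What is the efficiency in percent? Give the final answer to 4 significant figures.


Eff = 1996.0840 / 2333.0120 * 100
Eff = 85.56 %


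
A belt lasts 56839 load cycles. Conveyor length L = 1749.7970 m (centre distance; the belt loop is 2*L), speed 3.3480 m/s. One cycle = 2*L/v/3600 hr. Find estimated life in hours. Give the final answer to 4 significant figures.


cycle_time = 2 * 1749.7970 / 3.3480 / 3600 = 0.290355 hr
life = 56839 * 0.290355 = 16500 hours


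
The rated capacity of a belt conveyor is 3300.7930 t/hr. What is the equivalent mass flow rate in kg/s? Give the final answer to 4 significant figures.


m_dot = 3300.7930 * 1000 / 3600
m_dot = 916.9 kg/s


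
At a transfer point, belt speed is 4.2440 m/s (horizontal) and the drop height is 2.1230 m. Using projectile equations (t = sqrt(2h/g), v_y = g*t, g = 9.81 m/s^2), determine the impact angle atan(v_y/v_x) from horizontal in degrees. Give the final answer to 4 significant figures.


t = sqrt(2*2.1230/9.81) = 0.657893 s
v_y = 9.81 * 0.657893 = 6.45393 m/s
angle = atan(6.45393 / 4.2440) = 56.67 deg


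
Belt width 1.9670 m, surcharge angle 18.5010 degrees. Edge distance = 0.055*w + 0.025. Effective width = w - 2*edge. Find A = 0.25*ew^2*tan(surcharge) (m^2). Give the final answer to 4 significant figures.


edge = 0.055*1.9670 + 0.025 = 0.133185 m
ew = 1.9670 - 2*0.133185 = 1.70063 m
A = 0.25 * 1.70063^2 * tan(18.5010 deg)
A = 0.2419 m^2


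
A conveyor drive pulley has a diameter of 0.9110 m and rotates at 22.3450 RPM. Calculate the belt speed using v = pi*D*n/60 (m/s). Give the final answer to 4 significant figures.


v = pi * 0.9110 * 22.3450 / 60
v = 1.066 m/s


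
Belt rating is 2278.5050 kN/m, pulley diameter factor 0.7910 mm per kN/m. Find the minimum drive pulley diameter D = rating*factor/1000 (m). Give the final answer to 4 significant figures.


D = 2278.5050 * 0.7910 / 1000
D = 1.802 m


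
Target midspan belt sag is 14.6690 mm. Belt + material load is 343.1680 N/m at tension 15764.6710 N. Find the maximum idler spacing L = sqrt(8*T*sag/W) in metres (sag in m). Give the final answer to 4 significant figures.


sag = 14.6690/1000 = 0.014669 m
L = sqrt(8 * 15764.6710 * 0.014669 / 343.1680)
L = 2.322 m


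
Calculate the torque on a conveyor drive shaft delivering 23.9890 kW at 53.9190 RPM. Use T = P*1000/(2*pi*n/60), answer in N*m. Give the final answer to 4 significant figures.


omega = 2*pi*53.9190/60 = 5.64638 rad/s
T = 23.9890*1000 / 5.64638
T = 4249 N*m


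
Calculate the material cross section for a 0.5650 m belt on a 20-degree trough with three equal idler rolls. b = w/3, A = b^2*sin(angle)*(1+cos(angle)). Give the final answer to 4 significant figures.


b = 0.5650/3 = 0.188333 m
A = 0.188333^2 * sin(20 deg) * (1 + cos(20 deg))
A = 0.02353 m^2


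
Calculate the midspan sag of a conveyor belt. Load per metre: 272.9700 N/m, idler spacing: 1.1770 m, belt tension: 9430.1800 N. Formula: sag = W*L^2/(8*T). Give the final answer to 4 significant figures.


sag = 272.9700 * 1.1770^2 / (8 * 9430.1800)
sag = 0.005013 m


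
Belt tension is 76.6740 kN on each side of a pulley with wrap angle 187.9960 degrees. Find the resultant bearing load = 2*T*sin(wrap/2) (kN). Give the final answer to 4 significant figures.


F = 2 * 76.6740 * sin(187.9960/2 deg)
F = 153.0 kN


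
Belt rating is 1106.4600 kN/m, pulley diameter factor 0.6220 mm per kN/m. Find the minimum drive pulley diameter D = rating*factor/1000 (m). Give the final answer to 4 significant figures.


D = 1106.4600 * 0.6220 / 1000
D = 0.6882 m


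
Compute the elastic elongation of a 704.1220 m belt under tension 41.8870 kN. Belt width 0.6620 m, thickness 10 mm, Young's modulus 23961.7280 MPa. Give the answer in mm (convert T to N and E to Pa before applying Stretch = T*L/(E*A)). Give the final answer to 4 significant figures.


A = 0.6620 * 0.01 = 0.00662 m^2
Stretch = 41.8870*1000 * 704.1220 / (23961.7280e6 * 0.00662) * 1000
Stretch = 185.9 mm


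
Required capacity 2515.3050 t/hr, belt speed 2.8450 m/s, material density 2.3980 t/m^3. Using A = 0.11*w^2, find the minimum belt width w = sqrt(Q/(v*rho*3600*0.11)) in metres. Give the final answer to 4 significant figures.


A_req = 2515.3050 / (2.8450 * 2.3980 * 3600) = 0.102413 m^2
w = sqrt(0.102413 / 0.11)
w = 0.9649 m


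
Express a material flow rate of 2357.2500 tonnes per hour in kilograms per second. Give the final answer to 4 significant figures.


m_dot = 2357.2500 * 1000 / 3600
m_dot = 654.8 kg/s


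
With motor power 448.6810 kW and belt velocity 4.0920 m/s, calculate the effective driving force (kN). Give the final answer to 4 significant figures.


Te = P / v = 448.6810 / 4.0920
Te = 109.6 kN


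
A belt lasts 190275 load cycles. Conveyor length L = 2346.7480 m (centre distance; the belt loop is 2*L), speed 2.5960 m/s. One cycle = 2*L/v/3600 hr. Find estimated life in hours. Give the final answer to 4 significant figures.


cycle_time = 2 * 2346.7480 / 2.5960 / 3600 = 0.502215 hr
life = 190275 * 0.502215 = 95560 hours


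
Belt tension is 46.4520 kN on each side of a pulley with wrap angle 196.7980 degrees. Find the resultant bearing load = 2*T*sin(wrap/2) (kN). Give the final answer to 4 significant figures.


F = 2 * 46.4520 * sin(196.7980/2 deg)
F = 91.91 kN


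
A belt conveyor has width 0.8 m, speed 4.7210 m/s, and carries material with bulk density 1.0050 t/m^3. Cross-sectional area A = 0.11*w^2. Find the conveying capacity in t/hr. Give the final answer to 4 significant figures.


A = 0.11 * 0.8^2 = 0.0704 m^2
C = 0.0704 * 4.7210 * 1.0050 * 3600
C = 1202 t/hr


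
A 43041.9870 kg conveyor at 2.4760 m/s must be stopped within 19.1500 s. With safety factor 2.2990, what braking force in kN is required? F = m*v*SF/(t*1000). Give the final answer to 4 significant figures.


F = 43041.9870 * 2.4760 / 19.1500 * 2.2990 / 1000
F = 12.79 kN


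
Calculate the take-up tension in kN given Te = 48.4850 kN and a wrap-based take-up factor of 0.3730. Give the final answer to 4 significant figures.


T_tu = 48.4850 * 0.3730
T_tu = 18.08 kN


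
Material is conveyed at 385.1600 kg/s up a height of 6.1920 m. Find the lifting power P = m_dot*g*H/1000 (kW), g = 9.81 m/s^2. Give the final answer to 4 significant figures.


P = 385.1600 * 9.81 * 6.1920 / 1000
P = 23.40 kW


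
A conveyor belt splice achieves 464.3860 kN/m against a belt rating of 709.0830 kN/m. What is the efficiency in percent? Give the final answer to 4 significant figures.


Eff = 464.3860 / 709.0830 * 100
Eff = 65.49 %


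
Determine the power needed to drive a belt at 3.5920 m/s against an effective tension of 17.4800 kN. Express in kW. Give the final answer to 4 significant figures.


P = Te * v = 17.4800 * 3.5920
P = 62.79 kW


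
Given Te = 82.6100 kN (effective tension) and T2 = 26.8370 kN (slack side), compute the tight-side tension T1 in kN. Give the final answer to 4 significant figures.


T1 = Te + T2 = 82.6100 + 26.8370
T1 = 109.4 kN


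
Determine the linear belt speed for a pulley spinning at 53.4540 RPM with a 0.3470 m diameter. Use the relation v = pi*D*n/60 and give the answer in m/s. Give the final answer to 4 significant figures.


v = pi * 0.3470 * 53.4540 / 60
v = 0.9712 m/s


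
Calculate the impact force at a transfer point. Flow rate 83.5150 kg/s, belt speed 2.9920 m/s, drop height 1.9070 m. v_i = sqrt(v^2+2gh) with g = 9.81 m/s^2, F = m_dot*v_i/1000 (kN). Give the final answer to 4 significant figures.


v_i = sqrt(2.9920^2 + 2*9.81*1.9070) = 6.80936 m/s
F = 83.5150 * 6.80936 / 1000
F = 0.5687 kN


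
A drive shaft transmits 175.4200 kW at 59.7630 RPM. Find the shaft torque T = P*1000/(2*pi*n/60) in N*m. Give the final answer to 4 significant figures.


omega = 2*pi*59.7630/60 = 6.25837 rad/s
T = 175.4200*1000 / 6.25837
T = 28030 N*m


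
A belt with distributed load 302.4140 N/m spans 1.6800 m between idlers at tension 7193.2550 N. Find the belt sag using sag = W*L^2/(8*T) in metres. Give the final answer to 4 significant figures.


sag = 302.4140 * 1.6800^2 / (8 * 7193.2550)
sag = 0.01483 m


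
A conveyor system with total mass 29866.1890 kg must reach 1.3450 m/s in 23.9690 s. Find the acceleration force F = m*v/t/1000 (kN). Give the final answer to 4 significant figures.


F = 29866.1890 * 1.3450 / 23.9690 / 1000
F = 1.676 kN


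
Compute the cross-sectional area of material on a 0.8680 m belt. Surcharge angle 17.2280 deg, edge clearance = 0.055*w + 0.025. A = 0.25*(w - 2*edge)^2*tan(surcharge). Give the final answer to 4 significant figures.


edge = 0.055*0.8680 + 0.025 = 0.07274 m
ew = 0.8680 - 2*0.07274 = 0.72252 m
A = 0.25 * 0.72252^2 * tan(17.2280 deg)
A = 0.04047 m^2


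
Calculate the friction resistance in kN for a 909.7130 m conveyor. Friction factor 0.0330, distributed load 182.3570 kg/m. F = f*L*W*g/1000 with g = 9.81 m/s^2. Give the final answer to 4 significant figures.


F = 0.0330 * 909.7130 * 182.3570 * 9.81 / 1000
F = 53.70 kN


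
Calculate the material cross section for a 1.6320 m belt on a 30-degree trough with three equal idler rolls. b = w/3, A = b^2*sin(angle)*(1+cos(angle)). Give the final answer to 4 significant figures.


b = 1.6320/3 = 0.544 m
A = 0.544^2 * sin(30 deg) * (1 + cos(30 deg))
A = 0.2761 m^2


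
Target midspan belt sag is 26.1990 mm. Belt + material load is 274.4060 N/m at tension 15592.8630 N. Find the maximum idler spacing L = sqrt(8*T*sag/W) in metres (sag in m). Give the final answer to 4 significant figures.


sag = 26.1990/1000 = 0.026199 m
L = sqrt(8 * 15592.8630 * 0.026199 / 274.4060)
L = 3.451 m


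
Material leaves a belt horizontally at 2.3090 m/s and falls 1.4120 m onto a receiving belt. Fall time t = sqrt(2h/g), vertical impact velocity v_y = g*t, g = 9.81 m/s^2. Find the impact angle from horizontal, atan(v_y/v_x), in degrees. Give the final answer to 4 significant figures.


t = sqrt(2*1.4120/9.81) = 0.536535 s
v_y = 9.81 * 0.536535 = 5.26341 m/s
angle = atan(5.26341 / 2.3090) = 66.31 deg


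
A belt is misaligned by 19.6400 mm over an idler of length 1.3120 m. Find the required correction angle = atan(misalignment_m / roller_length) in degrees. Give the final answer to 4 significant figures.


misalign_m = 19.6400 / 1000 = 0.019640 m
angle = atan(0.019640 / 1.3120)
angle = 0.8576 deg


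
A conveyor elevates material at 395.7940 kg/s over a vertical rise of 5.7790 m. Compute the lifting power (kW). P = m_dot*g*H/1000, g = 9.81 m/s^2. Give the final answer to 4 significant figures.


P = 395.7940 * 9.81 * 5.7790 / 1000
P = 22.44 kW


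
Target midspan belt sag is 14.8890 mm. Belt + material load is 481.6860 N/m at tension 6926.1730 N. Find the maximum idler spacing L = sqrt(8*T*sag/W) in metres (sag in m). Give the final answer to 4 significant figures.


sag = 14.8890/1000 = 0.014889 m
L = sqrt(8 * 6926.1730 * 0.014889 / 481.6860)
L = 1.309 m


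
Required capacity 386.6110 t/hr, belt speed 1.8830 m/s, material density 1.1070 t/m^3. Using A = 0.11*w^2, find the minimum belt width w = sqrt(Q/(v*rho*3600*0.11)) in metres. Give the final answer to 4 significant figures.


A_req = 386.6110 / (1.8830 * 1.1070 * 3600) = 0.0515198 m^2
w = sqrt(0.0515198 / 0.11)
w = 0.6844 m


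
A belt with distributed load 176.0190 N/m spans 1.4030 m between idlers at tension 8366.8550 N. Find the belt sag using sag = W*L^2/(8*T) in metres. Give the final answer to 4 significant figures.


sag = 176.0190 * 1.4030^2 / (8 * 8366.8550)
sag = 0.005176 m


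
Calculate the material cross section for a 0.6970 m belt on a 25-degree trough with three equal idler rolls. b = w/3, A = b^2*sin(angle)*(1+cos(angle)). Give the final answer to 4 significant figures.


b = 0.6970/3 = 0.232333 m
A = 0.232333^2 * sin(25 deg) * (1 + cos(25 deg))
A = 0.04349 m^2


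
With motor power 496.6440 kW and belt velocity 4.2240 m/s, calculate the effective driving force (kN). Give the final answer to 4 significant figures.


Te = P / v = 496.6440 / 4.2240
Te = 117.6 kN


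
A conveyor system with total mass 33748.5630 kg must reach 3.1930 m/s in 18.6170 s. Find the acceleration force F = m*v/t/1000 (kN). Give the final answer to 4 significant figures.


F = 33748.5630 * 3.1930 / 18.6170 / 1000
F = 5.788 kN


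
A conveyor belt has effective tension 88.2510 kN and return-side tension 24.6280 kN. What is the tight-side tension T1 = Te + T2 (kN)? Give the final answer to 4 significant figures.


T1 = Te + T2 = 88.2510 + 24.6280
T1 = 112.9 kN


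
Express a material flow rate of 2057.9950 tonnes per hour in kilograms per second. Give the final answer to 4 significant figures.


m_dot = 2057.9950 * 1000 / 3600
m_dot = 571.7 kg/s


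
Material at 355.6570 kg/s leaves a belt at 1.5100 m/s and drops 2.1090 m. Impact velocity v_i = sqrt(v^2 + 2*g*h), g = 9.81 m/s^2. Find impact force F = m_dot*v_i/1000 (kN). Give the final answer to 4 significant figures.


v_i = sqrt(1.5100^2 + 2*9.81*2.1090) = 6.60747 m/s
F = 355.6570 * 6.60747 / 1000
F = 2.350 kN


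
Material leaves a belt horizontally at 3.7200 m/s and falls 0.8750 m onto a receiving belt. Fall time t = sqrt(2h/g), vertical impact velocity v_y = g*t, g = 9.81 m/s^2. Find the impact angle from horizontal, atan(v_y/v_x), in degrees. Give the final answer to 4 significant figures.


t = sqrt(2*0.8750/9.81) = 0.422362 s
v_y = 9.81 * 0.422362 = 4.14337 m/s
angle = atan(4.14337 / 3.7200) = 48.08 deg


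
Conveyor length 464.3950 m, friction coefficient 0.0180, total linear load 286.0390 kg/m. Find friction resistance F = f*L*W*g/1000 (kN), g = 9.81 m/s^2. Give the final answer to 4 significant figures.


F = 0.0180 * 464.3950 * 286.0390 * 9.81 / 1000
F = 23.46 kN


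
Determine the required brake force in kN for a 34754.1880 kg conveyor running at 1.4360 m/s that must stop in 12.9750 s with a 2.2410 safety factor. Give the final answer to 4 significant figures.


F = 34754.1880 * 1.4360 / 12.9750 * 2.2410 / 1000
F = 8.620 kN


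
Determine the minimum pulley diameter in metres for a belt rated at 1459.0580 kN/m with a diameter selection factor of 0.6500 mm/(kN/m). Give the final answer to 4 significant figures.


D = 1459.0580 * 0.6500 / 1000
D = 0.9484 m


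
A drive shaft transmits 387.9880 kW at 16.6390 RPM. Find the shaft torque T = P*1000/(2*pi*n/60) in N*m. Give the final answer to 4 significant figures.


omega = 2*pi*16.6390/60 = 1.74243 rad/s
T = 387.9880*1000 / 1.74243
T = 222700 N*m


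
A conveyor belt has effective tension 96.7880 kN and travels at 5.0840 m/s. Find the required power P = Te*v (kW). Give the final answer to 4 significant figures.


P = Te * v = 96.7880 * 5.0840
P = 492.1 kW


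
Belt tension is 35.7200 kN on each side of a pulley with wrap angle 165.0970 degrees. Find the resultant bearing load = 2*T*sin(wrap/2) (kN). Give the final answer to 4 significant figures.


F = 2 * 35.7200 * sin(165.0970/2 deg)
F = 70.84 kN


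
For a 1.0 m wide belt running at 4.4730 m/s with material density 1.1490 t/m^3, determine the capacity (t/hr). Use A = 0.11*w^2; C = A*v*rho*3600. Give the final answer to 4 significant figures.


A = 0.11 * 1.0^2 = 0.11 m^2
C = 0.11 * 4.4730 * 1.1490 * 3600
C = 2035 t/hr


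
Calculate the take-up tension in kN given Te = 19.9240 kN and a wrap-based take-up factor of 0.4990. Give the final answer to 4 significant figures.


T_tu = 19.9240 * 0.4990
T_tu = 9.942 kN


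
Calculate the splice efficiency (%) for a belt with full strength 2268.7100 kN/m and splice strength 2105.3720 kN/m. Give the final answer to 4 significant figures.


Eff = 2105.3720 / 2268.7100 * 100
Eff = 92.80 %


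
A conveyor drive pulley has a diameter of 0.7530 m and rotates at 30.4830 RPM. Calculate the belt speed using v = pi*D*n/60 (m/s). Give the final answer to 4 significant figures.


v = pi * 0.7530 * 30.4830 / 60
v = 1.202 m/s


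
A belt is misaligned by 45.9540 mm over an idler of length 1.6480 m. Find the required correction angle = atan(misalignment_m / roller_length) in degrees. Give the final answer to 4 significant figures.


misalign_m = 45.9540 / 1000 = 0.045954 m
angle = atan(0.045954 / 1.6480)
angle = 1.597 deg


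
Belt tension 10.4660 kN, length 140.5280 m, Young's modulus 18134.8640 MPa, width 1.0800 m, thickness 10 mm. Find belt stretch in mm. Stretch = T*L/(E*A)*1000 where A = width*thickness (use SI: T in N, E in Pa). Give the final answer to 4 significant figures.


A = 1.0800 * 0.01 = 0.01080 m^2
Stretch = 10.4660*1000 * 140.5280 / (18134.8640e6 * 0.01080) * 1000
Stretch = 7.509 mm


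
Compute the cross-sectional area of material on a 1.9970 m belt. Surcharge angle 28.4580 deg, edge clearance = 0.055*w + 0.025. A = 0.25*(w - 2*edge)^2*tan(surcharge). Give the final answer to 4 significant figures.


edge = 0.055*1.9970 + 0.025 = 0.134835 m
ew = 1.9970 - 2*0.134835 = 1.72733 m
A = 0.25 * 1.72733^2 * tan(28.4580 deg)
A = 0.4043 m^2


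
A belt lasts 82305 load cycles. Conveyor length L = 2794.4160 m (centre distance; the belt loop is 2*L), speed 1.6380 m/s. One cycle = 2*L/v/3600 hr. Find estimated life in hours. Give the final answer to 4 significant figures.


cycle_time = 2 * 2794.4160 / 1.6380 / 3600 = 0.947774 hr
life = 82305 * 0.947774 = 78010 hours


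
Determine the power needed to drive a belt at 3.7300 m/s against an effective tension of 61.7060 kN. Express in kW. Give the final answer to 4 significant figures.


P = Te * v = 61.7060 * 3.7300
P = 230.2 kW


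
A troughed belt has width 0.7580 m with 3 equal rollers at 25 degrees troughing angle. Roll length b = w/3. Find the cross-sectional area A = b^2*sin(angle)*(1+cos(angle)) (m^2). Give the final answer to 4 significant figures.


b = 0.7580/3 = 0.252667 m
A = 0.252667^2 * sin(25 deg) * (1 + cos(25 deg))
A = 0.05143 m^2


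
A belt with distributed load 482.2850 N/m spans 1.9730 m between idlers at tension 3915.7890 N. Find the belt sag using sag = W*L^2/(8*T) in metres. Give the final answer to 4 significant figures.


sag = 482.2850 * 1.9730^2 / (8 * 3915.7890)
sag = 0.05993 m


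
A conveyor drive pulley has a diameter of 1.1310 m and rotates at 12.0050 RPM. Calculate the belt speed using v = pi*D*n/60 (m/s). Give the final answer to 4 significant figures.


v = pi * 1.1310 * 12.0050 / 60
v = 0.7109 m/s


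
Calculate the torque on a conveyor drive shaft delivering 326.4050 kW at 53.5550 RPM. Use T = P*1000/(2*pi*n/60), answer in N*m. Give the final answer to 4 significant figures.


omega = 2*pi*53.5550/60 = 5.60827 rad/s
T = 326.4050*1000 / 5.60827
T = 58200 N*m


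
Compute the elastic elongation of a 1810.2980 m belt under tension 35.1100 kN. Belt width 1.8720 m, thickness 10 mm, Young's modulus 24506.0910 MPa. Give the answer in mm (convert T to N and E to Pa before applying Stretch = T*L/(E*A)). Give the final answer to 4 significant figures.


A = 1.8720 * 0.01 = 0.01872 m^2
Stretch = 35.1100*1000 * 1810.2980 / (24506.0910e6 * 0.01872) * 1000
Stretch = 138.5 mm


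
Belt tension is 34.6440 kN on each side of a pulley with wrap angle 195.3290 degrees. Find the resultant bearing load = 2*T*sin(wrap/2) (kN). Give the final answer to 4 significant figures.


F = 2 * 34.6440 * sin(195.3290/2 deg)
F = 68.67 kN
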